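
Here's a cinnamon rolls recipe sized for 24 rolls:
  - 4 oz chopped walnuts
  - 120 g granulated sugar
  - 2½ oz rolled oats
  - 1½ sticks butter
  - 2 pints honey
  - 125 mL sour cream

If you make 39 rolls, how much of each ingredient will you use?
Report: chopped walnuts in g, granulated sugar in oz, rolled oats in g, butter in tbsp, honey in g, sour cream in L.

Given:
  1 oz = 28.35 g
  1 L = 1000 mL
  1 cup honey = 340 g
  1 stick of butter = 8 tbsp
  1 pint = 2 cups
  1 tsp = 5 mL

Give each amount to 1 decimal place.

Scaling factor: 39/24 = 13/8 = 1.625.
chopped walnuts: 4 oz × 13/8 × 28.35 g/oz ≈ 184.3 g
granulated sugar: 120 g × 13/8 ÷ 28.35 g/oz ≈ 6.9 oz
rolled oats: 2.5 oz × 13/8 × 28.35 g/oz ≈ 115.2 g
butter: 1.5 stick × 13/8 × 8 tbsp/stick = 19.5 tbsp
honey: 2 pint × 13/8 × 2 cup/pint × 340 g/cup = 2210.0 g
sour cream: 125 mL × 13/8 ÷ 1000 mL/L ≈ 0.2 L

chopped walnuts: 184.3 g; granulated sugar: 6.9 oz; rolled oats: 115.2 g; butter: 19.5 tbsp; honey: 2210.0 g; sour cream: 0.2 L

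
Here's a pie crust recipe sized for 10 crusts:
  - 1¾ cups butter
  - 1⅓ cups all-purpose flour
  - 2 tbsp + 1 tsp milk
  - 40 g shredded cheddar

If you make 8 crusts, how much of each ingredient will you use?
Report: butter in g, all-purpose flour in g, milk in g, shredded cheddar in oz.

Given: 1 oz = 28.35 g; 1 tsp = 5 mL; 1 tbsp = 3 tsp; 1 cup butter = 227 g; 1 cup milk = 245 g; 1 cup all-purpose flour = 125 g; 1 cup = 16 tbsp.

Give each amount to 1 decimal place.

Scaling factor: 8/10 = 4/5 = 0.8.
butter: 1.75 cup × 4/5 × 227 g/cup = 317.8 g
all-purpose flour: 4/3 cup × 4/5 × 125 g/cup ≈ 133.3 g
milk: (2 tbsp + 1 tsp = 7/3 tbsp) × 4/5 ÷ 16 tbsp/cup × 245 g/cup ≈ 28.6 g
shredded cheddar: 40 g × 4/5 ÷ 28.35 g/oz ≈ 1.1 oz

butter: 317.8 g; all-purpose flour: 133.3 g; milk: 28.6 g; shredded cheddar: 1.1 oz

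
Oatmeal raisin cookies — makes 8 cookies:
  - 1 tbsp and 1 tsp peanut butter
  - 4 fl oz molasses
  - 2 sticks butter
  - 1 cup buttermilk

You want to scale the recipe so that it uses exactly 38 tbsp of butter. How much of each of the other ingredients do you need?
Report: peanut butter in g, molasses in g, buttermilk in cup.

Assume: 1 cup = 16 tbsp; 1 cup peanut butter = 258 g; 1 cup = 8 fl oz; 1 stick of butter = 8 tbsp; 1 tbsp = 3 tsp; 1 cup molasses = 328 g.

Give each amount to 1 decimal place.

The original recipe has 16 tbsp of butter, so the scaling factor is 38 ÷ 16 = 19/8 = 2.375.
peanut butter: (1 tbsp + 1 tsp = 4/3 tbsp) × 19/8 ÷ 16 tbsp/cup × 258 g/cup ≈ 51.1 g
molasses: 4 fl oz × 19/8 ÷ 8 fl oz/cup × 328 g/cup = 389.5 g
buttermilk: 1 cup × 19/8 ≈ 2.4 cup

peanut butter: 51.1 g; molasses: 389.5 g; buttermilk: 2.4 cup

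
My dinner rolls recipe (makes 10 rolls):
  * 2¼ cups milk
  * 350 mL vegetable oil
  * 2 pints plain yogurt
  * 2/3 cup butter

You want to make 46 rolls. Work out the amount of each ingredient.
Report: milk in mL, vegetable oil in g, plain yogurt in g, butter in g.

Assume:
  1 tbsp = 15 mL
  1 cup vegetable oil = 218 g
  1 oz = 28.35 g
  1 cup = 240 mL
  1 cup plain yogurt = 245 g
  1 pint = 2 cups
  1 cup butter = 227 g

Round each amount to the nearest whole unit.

milk: 2484 mL; vegetable oil: 1462 g; plain yogurt: 4508 g; butter: 696 g

Scaling factor: 46/10 = 23/5 = 4.6.
milk: 2.25 cup × 23/5 × 240 mL/cup = 2484 mL
vegetable oil: 350 mL × 23/5 ÷ 240 mL/cup × 218 g/cup ≈ 1462 g
plain yogurt: 2 pint × 23/5 × 2 cup/pint × 245 g/cup = 4508 g
butter: 2/3 cup × 23/5 × 227 g/cup ≈ 696 g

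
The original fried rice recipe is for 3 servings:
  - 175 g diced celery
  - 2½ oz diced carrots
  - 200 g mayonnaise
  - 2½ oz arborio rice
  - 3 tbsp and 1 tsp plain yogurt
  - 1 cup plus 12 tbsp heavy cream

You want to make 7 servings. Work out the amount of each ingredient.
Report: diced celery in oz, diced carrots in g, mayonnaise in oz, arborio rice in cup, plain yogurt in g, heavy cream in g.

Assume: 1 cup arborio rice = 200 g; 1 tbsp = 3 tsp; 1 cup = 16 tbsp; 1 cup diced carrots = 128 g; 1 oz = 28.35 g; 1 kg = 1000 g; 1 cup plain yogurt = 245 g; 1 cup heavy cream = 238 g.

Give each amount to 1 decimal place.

Scaling factor: 7/3.
diced celery: 175 g × 7/3 ÷ 28.35 g/oz ≈ 14.4 oz
diced carrots: 2.5 oz × 7/3 × 28.35 g/oz ≈ 165.4 g
mayonnaise: 200 g × 7/3 ÷ 28.35 g/oz ≈ 16.5 oz
arborio rice: 2.5 oz × 7/3 × 28.35 g/oz ÷ 200 g/cup ≈ 0.8 cup
plain yogurt: (3 tbsp + 1 tsp = 10/3 tbsp) × 7/3 ÷ 16 tbsp/cup × 245 g/cup ≈ 119.1 g
heavy cream: (1 cup + 12 tbsp = 1.75 cup) × 7/3 × 238 g/cup ≈ 971.8 g

diced celery: 14.4 oz; diced carrots: 165.4 g; mayonnaise: 16.5 oz; arborio rice: 0.8 cup; plain yogurt: 119.1 g; heavy cream: 971.8 g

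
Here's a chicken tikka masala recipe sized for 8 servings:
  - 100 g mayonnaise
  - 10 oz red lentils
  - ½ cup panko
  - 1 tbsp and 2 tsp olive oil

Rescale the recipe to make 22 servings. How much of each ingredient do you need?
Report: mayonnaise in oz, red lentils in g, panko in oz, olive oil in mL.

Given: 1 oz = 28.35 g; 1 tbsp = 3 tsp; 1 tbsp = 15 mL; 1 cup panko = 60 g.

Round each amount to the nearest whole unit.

mayonnaise: 10 oz; red lentils: 780 g; panko: 3 oz; olive oil: 69 mL

Scaling factor: 22/8 = 11/4 = 2.75.
mayonnaise: 100 g × 11/4 ÷ 28.35 g/oz ≈ 10 oz
red lentils: 10 oz × 11/4 × 28.35 g/oz ≈ 780 g
panko: 0.5 cup × 11/4 × 60 g/cup ÷ 28.35 g/oz ≈ 3 oz
olive oil: (1 tbsp + 2 tsp = 5/3 tbsp) × 11/4 × 15 mL/tbsp ≈ 69 mL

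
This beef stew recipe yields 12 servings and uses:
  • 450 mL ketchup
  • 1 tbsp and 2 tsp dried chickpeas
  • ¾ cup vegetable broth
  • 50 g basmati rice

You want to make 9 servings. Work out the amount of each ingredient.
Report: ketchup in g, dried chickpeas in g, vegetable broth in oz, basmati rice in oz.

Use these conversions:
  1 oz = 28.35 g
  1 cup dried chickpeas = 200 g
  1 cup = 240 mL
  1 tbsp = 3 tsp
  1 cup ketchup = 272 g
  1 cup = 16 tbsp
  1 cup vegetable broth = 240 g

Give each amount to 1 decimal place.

Scaling factor: 9/12 = 3/4 = 0.75.
ketchup: 450 mL × 3/4 ÷ 240 mL/cup × 272 g/cup = 382.5 g
dried chickpeas: (1 tbsp + 2 tsp = 5/3 tbsp) × 3/4 ÷ 16 tbsp/cup × 200 g/cup ≈ 15.6 g
vegetable broth: 0.75 cup × 3/4 × 240 g/cup ÷ 28.35 g/oz ≈ 4.8 oz
basmati rice: 50 g × 3/4 ÷ 28.35 g/oz ≈ 1.3 oz

ketchup: 382.5 g; dried chickpeas: 15.6 g; vegetable broth: 4.8 oz; basmati rice: 1.3 oz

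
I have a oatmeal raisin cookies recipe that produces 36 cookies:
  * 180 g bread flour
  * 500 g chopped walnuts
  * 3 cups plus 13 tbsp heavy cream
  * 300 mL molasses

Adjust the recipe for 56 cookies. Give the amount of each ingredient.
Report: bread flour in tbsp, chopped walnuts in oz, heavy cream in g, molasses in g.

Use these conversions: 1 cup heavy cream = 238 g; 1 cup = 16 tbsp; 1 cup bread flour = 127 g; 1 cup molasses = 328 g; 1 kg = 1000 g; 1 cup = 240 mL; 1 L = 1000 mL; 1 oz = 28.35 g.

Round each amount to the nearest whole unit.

bread flour: 35 tbsp; chopped walnuts: 27 oz; heavy cream: 1411 g; molasses: 638 g

Scaling factor: 56/36 = 14/9.
bread flour: 180 g × 14/9 ÷ 127 g/cup × 16 tbsp/cup ≈ 35 tbsp
chopped walnuts: 500 g × 14/9 ÷ 28.35 g/oz ≈ 27 oz
heavy cream: (3 cup + 13 tbsp = 3.8125 cup) × 14/9 × 238 g/cup ≈ 1411 g
molasses: 300 mL × 14/9 ÷ 240 mL/cup × 328 g/cup ≈ 638 g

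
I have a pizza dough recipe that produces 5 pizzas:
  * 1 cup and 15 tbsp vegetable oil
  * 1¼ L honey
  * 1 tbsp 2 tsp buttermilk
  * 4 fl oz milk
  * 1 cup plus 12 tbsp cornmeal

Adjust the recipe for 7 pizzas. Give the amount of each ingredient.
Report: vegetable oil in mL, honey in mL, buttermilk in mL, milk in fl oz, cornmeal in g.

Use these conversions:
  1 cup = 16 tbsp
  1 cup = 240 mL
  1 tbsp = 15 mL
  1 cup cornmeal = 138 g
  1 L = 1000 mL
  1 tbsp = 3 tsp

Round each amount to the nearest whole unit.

vegetable oil: 651 mL; honey: 1750 mL; buttermilk: 35 mL; milk: 6 fl oz; cornmeal: 338 g

Scaling factor: 7/5 = 1.4.
vegetable oil: (1 cup + 15 tbsp = 1.9375 cup) × 7/5 × 240 mL/cup = 651 mL
honey: 1.25 L × 7/5 × 1000 mL/L = 1750 mL
buttermilk: (1 tbsp + 2 tsp = 5/3 tbsp) × 7/5 × 15 mL/tbsp = 35 mL
milk: 4 fl oz × 7/5 ≈ 6 fl oz
cornmeal: (1 cup + 12 tbsp = 1.75 cup) × 7/5 × 138 g/cup ≈ 338 g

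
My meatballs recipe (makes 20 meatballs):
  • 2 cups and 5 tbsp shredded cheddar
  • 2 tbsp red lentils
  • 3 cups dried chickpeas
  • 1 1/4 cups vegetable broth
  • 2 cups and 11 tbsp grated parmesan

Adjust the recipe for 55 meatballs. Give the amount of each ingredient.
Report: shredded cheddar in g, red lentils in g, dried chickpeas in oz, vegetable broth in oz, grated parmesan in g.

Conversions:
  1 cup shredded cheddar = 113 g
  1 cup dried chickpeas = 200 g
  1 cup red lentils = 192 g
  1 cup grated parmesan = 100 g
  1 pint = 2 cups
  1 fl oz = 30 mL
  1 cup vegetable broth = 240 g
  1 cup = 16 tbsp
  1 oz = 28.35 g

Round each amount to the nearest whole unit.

shredded cheddar: 719 g; red lentils: 66 g; dried chickpeas: 58 oz; vegetable broth: 29 oz; grated parmesan: 739 g

Scaling factor: 55/20 = 11/4 = 2.75.
shredded cheddar: (2 cup + 5 tbsp = 2.3125 cup) × 11/4 × 113 g/cup ≈ 719 g
red lentils: 2 tbsp × 11/4 ÷ 16 tbsp/cup × 192 g/cup = 66 g
dried chickpeas: 3 cup × 11/4 × 200 g/cup ÷ 28.35 g/oz ≈ 58 oz
vegetable broth: 1.25 cup × 11/4 × 240 g/cup ÷ 28.35 g/oz ≈ 29 oz
grated parmesan: (2 cup + 11 tbsp = 2.6875 cup) × 11/4 × 100 g/cup ≈ 739 g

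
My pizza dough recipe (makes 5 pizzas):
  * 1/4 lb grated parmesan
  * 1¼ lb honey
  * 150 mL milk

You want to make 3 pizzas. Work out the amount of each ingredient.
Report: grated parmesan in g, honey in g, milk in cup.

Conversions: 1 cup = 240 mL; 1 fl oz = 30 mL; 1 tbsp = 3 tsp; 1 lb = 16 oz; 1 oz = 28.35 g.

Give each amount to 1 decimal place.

Scaling factor: 3/5 = 0.6.
grated parmesan: 0.25 lb × 3/5 × 16 oz/lb × 28.35 g/oz ≈ 68.0 g
honey: 1.25 lb × 3/5 × 16 oz/lb × 28.35 g/oz = 340.2 g
milk: 150 mL × 3/5 ÷ 240 mL/cup ≈ 0.4 cup

grated parmesan: 68.0 g; honey: 340.2 g; milk: 0.4 cup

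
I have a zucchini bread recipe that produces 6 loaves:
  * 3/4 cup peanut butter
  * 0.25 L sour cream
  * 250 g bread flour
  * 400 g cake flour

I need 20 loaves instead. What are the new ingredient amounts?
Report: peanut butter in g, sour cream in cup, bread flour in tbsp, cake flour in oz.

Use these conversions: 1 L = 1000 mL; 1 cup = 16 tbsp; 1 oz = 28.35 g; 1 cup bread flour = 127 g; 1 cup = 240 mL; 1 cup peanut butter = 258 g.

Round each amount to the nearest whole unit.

Scaling factor: 20/6 = 10/3.
peanut butter: 0.75 cup × 10/3 × 258 g/cup = 645 g
sour cream: 0.25 L × 10/3 × 1000 mL/L ÷ 240 mL/cup ≈ 3 cup
bread flour: 250 g × 10/3 ÷ 127 g/cup × 16 tbsp/cup ≈ 105 tbsp
cake flour: 400 g × 10/3 ÷ 28.35 g/oz ≈ 47 oz

peanut butter: 645 g; sour cream: 3 cup; bread flour: 105 tbsp; cake flour: 47 oz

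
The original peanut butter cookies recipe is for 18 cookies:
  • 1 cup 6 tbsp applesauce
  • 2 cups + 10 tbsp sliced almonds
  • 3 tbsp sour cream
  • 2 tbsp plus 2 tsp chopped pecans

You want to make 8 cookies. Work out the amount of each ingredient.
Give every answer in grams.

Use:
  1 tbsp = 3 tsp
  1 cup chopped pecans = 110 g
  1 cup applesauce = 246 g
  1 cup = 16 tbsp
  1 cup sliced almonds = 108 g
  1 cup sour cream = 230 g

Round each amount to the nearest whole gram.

Scaling factor: 8/18 = 4/9.
applesauce: (1 cup + 6 tbsp = 1.375 cup) × 4/9 × 246 g/cup ≈ 150 g
sliced almonds: (2 cup + 10 tbsp = 2.625 cup) × 4/9 × 108 g/cup = 126 g
sour cream: 3 tbsp × 4/9 ÷ 16 tbsp/cup × 230 g/cup ≈ 19 g
chopped pecans: (2 tbsp + 2 tsp = 8/3 tbsp) × 4/9 ÷ 16 tbsp/cup × 110 g/cup ≈ 8 g

applesauce: 150 g; sliced almonds: 126 g; sour cream: 19 g; chopped pecans: 8 g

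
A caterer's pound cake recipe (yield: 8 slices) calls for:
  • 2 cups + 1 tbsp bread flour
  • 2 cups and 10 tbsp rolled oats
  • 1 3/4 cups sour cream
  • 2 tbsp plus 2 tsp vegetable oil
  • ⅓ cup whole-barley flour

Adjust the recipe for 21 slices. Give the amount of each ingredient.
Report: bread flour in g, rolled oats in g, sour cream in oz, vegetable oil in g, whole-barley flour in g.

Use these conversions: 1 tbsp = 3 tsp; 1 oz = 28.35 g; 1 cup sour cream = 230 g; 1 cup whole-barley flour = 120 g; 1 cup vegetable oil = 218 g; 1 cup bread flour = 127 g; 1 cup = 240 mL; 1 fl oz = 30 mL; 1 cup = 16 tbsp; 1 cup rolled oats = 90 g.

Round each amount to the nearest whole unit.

bread flour: 688 g; rolled oats: 620 g; sour cream: 37 oz; vegetable oil: 95 g; whole-barley flour: 105 g

Scaling factor: 21/8 = 2.625.
bread flour: (2 cup + 1 tbsp = 2.0625 cup) × 21/8 × 127 g/cup ≈ 688 g
rolled oats: (2 cup + 10 tbsp = 2.625 cup) × 21/8 × 90 g/cup ≈ 620 g
sour cream: 1.75 cup × 21/8 × 230 g/cup ÷ 28.35 g/oz ≈ 37 oz
vegetable oil: (2 tbsp + 2 tsp = 8/3 tbsp) × 21/8 ÷ 16 tbsp/cup × 218 g/cup ≈ 95 g
whole-barley flour: 1/3 cup × 21/8 × 120 g/cup = 105 g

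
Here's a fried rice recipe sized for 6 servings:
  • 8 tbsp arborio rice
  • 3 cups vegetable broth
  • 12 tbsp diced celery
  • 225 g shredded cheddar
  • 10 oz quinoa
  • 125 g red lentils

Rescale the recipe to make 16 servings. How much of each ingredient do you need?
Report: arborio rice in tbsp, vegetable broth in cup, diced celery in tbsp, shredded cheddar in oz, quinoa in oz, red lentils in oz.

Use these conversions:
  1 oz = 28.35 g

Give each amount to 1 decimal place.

Scaling factor: 16/6 = 8/3.
arborio rice: 8 tbsp × 8/3 ≈ 21.3 tbsp
vegetable broth: 3 cup × 8/3 = 8.0 cup
diced celery: 12 tbsp × 8/3 = 32.0 tbsp
shredded cheddar: 225 g × 8/3 ÷ 28.35 g/oz ≈ 21.2 oz
quinoa: 10 oz × 8/3 ≈ 26.7 oz
red lentils: 125 g × 8/3 ÷ 28.35 g/oz ≈ 11.8 oz

arborio rice: 21.3 tbsp; vegetable broth: 8.0 cup; diced celery: 32.0 tbsp; shredded cheddar: 21.2 oz; quinoa: 26.7 oz; red lentils: 11.8 oz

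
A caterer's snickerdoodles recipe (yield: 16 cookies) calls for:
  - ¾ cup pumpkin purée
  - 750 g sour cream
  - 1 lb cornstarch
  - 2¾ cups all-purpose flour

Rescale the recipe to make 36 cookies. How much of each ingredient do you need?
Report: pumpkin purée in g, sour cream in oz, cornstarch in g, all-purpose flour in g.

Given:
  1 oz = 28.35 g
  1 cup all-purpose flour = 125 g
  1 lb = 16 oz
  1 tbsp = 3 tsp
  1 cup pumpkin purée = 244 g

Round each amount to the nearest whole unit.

Scaling factor: 36/16 = 9/4 = 2.25.
pumpkin purée: 0.75 cup × 9/4 × 244 g/cup ≈ 412 g
sour cream: 750 g × 9/4 ÷ 28.35 g/oz ≈ 60 oz
cornstarch: 1 lb × 9/4 × 16 oz/lb × 28.35 g/oz ≈ 1021 g
all-purpose flour: 2.75 cup × 9/4 × 125 g/cup ≈ 773 g

pumpkin purée: 412 g; sour cream: 60 oz; cornstarch: 1021 g; all-purpose flour: 773 g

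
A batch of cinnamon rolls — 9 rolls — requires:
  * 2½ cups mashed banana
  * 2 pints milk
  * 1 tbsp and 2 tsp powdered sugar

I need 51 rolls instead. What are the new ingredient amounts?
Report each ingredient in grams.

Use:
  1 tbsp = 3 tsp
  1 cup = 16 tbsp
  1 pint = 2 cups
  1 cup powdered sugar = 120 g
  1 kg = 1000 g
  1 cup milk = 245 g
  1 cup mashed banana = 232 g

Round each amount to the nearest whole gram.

mashed banana: 3287 g; milk: 5553 g; powdered sugar: 71 g

Scaling factor: 51/9 = 17/3.
mashed banana: 2.5 cup × 17/3 × 232 g/cup ≈ 3287 g
milk: 2 pint × 17/3 × 2 cup/pint × 245 g/cup ≈ 5553 g
powdered sugar: (1 tbsp + 2 tsp = 5/3 tbsp) × 17/3 ÷ 16 tbsp/cup × 120 g/cup ≈ 71 g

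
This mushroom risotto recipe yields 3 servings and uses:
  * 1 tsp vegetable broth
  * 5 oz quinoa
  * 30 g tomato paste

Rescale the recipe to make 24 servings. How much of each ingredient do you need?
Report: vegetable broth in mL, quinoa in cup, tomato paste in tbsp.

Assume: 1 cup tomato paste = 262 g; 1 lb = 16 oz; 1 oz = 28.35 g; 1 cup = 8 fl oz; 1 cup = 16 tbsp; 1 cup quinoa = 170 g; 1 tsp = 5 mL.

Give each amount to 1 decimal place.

Scaling factor: 24/3 = 8.
vegetable broth: 1 tsp × 8 × 5 mL/tsp = 40.0 mL
quinoa: 5 oz × 8 × 28.35 g/oz ÷ 170 g/cup ≈ 6.7 cup
tomato paste: 30 g × 8 ÷ 262 g/cup × 16 tbsp/cup ≈ 14.7 tbsp

vegetable broth: 40.0 mL; quinoa: 6.7 cup; tomato paste: 14.7 tbsp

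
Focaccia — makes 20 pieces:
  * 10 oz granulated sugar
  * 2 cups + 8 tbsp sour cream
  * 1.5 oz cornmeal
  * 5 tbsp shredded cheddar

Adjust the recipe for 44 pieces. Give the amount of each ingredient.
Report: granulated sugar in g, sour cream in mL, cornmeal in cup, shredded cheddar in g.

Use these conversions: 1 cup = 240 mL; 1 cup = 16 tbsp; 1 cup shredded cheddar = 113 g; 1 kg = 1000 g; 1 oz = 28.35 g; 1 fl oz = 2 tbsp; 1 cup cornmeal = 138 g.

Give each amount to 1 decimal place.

granulated sugar: 623.7 g; sour cream: 1320.0 mL; cornmeal: 0.7 cup; shredded cheddar: 77.7 g

Scaling factor: 44/20 = 11/5 = 2.2.
granulated sugar: 10 oz × 11/5 × 28.35 g/oz = 623.7 g
sour cream: (2 cup + 8 tbsp = 2.5 cup) × 11/5 × 240 mL/cup = 1320.0 mL
cornmeal: 1.5 oz × 11/5 × 28.35 g/oz ÷ 138 g/cup ≈ 0.7 cup
shredded cheddar: 5 tbsp × 11/5 ÷ 16 tbsp/cup × 113 g/cup ≈ 77.7 g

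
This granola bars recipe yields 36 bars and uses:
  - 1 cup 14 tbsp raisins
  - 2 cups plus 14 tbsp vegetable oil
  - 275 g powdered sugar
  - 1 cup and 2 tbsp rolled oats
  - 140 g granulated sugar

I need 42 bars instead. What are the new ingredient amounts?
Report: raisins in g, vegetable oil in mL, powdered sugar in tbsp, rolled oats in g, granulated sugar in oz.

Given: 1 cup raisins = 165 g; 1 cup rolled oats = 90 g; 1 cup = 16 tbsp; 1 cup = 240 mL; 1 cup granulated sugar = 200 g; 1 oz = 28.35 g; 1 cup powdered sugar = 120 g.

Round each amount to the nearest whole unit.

Scaling factor: 42/36 = 7/6.
raisins: (1 cup + 14 tbsp = 1.875 cup) × 7/6 × 165 g/cup ≈ 361 g
vegetable oil: (2 cup + 14 tbsp = 2.875 cup) × 7/6 × 240 mL/cup = 805 mL
powdered sugar: 275 g × 7/6 ÷ 120 g/cup × 16 tbsp/cup ≈ 43 tbsp
rolled oats: (1 cup + 2 tbsp = 1.125 cup) × 7/6 × 90 g/cup ≈ 118 g
granulated sugar: 140 g × 7/6 ÷ 28.35 g/oz ≈ 6 oz

raisins: 361 g; vegetable oil: 805 mL; powdered sugar: 43 tbsp; rolled oats: 118 g; granulated sugar: 6 oz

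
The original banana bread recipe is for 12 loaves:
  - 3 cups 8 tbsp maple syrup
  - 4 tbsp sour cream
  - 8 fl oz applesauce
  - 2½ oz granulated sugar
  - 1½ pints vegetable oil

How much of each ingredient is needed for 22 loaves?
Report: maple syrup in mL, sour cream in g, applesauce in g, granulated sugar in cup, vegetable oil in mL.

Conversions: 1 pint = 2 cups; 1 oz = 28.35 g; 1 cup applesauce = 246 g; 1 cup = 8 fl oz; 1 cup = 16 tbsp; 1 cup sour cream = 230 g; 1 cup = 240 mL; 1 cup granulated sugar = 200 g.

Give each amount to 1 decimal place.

Scaling factor: 22/12 = 11/6.
maple syrup: (3 cup + 8 tbsp = 3.5 cup) × 11/6 × 240 mL/cup = 1540.0 mL
sour cream: 4 tbsp × 11/6 ÷ 16 tbsp/cup × 230 g/cup ≈ 105.4 g
applesauce: 8 fl oz × 11/6 ÷ 8 fl oz/cup × 246 g/cup = 451.0 g
granulated sugar: 2.5 oz × 11/6 × 28.35 g/oz ÷ 200 g/cup ≈ 0.6 cup
vegetable oil: 1.5 pint × 11/6 × 2 cup/pint × 240 mL/cup = 1320.0 mL

maple syrup: 1540.0 mL; sour cream: 105.4 g; applesauce: 451.0 g; granulated sugar: 0.6 cup; vegetable oil: 1320.0 mL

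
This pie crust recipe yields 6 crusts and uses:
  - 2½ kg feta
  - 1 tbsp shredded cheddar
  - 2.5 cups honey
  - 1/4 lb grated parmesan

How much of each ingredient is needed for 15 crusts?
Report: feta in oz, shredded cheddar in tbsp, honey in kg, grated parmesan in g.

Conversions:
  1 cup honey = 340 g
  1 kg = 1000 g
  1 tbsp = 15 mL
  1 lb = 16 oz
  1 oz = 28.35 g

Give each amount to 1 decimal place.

Scaling factor: 15/6 = 5/2 = 2.5.
feta: 2.5 kg × 5/2 × 1000 g/kg ÷ 28.35 g/oz ≈ 220.5 oz
shredded cheddar: 1 tbsp × 5/2 = 2.5 tbsp
honey: 2.5 cup × 5/2 × 340 g/cup ÷ 1000 g/kg ≈ 2.1 kg
grated parmesan: 0.25 lb × 5/2 × 16 oz/lb × 28.35 g/oz = 283.5 g

feta: 220.5 oz; shredded cheddar: 2.5 tbsp; honey: 2.1 kg; grated parmesan: 283.5 g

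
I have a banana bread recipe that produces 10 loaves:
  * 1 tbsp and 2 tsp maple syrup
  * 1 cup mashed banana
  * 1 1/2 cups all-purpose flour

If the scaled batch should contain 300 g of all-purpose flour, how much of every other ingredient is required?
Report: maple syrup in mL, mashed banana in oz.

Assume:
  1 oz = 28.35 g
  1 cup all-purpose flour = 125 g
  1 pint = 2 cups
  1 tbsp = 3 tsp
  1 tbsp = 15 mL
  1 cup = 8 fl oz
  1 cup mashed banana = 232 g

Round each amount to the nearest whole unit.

The original recipe has 187.5 g of all-purpose flour, so the scaling factor is 300 ÷ 187.5 = 8/5 = 1.6.
maple syrup: (1 tbsp + 2 tsp = 5/3 tbsp) × 8/5 × 15 mL/tbsp = 40 mL
mashed banana: 1 cup × 8/5 × 232 g/cup ÷ 28.35 g/oz ≈ 13 oz

maple syrup: 40 mL; mashed banana: 13 oz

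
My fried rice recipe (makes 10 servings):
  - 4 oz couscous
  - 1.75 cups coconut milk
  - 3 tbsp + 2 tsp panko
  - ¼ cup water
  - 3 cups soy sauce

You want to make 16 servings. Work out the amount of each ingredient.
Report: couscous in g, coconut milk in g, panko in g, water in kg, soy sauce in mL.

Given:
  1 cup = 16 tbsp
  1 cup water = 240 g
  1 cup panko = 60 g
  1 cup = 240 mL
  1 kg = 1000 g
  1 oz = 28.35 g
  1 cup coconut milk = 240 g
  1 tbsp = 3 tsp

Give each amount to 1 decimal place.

Scaling factor: 16/10 = 8/5 = 1.6.
couscous: 4 oz × 8/5 × 28.35 g/oz ≈ 181.4 g
coconut milk: 1.75 cup × 8/5 × 240 g/cup = 672.0 g
panko: (3 tbsp + 2 tsp = 11/3 tbsp) × 8/5 ÷ 16 tbsp/cup × 60 g/cup = 22.0 g
water: 0.25 cup × 8/5 × 240 g/cup ÷ 1000 g/kg ≈ 0.1 kg
soy sauce: 3 cup × 8/5 × 240 mL/cup = 1152.0 mL

couscous: 181.4 g; coconut milk: 672.0 g; panko: 22.0 g; water: 0.1 kg; soy sauce: 1152.0 mL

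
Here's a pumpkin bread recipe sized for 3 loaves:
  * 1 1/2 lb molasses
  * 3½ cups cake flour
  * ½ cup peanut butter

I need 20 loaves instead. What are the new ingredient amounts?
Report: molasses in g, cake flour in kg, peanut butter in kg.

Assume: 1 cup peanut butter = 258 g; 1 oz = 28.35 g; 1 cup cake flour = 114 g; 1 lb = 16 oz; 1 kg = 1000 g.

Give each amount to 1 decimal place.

molasses: 4536.0 g; cake flour: 2.7 kg; peanut butter: 0.9 kg

Scaling factor: 20/3.
molasses: 1.5 lb × 20/3 × 16 oz/lb × 28.35 g/oz = 4536.0 g
cake flour: 3.5 cup × 20/3 × 114 g/cup ÷ 1000 g/kg ≈ 2.7 kg
peanut butter: 0.5 cup × 20/3 × 258 g/cup ÷ 1000 g/kg ≈ 0.9 kg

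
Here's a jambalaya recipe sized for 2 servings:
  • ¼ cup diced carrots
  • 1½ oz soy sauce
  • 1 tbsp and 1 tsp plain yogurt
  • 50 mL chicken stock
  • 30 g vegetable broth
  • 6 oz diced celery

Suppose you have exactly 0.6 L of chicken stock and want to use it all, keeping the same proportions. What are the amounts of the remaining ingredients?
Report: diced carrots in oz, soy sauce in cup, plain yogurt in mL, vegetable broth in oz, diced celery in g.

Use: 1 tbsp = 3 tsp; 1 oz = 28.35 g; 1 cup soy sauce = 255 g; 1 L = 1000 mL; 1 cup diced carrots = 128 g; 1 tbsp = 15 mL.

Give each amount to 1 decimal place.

The original recipe has 0.05 L of chicken stock, so the scaling factor is 0.6 ÷ 0.05 = 12.
diced carrots: 0.25 cup × 12 × 128 g/cup ÷ 28.35 g/oz ≈ 13.5 oz
soy sauce: 1.5 oz × 12 × 28.35 g/oz ÷ 255 g/cup ≈ 2.0 cup
plain yogurt: (1 tbsp + 1 tsp = 4/3 tbsp) × 12 × 15 mL/tbsp = 240.0 mL
vegetable broth: 30 g × 12 ÷ 28.35 g/oz ≈ 12.7 oz
diced celery: 6 oz × 12 × 28.35 g/oz = 2041.2 g

diced carrots: 13.5 oz; soy sauce: 2.0 cup; plain yogurt: 240.0 mL; vegetable broth: 12.7 oz; diced celery: 2041.2 g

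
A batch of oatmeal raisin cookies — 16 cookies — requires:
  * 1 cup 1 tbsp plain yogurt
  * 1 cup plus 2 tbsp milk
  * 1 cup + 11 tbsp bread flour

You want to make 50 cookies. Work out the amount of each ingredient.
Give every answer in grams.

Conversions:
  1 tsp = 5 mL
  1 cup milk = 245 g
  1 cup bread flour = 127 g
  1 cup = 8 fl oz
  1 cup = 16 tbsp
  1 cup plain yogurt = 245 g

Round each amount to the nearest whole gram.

plain yogurt: 813 g; milk: 861 g; bread flour: 670 g

Scaling factor: 50/16 = 25/8 = 3.125.
plain yogurt: (1 cup + 1 tbsp = 1.0625 cup) × 25/8 × 245 g/cup ≈ 813 g
milk: (1 cup + 2 tbsp = 1.125 cup) × 25/8 × 245 g/cup ≈ 861 g
bread flour: (1 cup + 11 tbsp = 1.6875 cup) × 25/8 × 127 g/cup ≈ 670 g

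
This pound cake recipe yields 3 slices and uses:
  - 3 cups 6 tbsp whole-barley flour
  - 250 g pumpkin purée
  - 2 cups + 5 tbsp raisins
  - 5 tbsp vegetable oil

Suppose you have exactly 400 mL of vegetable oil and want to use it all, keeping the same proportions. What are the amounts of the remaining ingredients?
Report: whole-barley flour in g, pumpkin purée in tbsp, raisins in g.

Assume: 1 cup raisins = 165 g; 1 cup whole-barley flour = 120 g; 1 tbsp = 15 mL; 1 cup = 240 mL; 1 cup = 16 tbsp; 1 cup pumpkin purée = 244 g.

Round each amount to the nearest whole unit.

The original recipe has 75 mL of vegetable oil, so the scaling factor is 400 ÷ 75 = 16/3.
whole-barley flour: (3 cup + 6 tbsp = 3.375 cup) × 16/3 × 120 g/cup = 2160 g
pumpkin purée: 250 g × 16/3 ÷ 244 g/cup × 16 tbsp/cup ≈ 87 tbsp
raisins: (2 cup + 5 tbsp = 2.3125 cup) × 16/3 × 165 g/cup = 2035 g

whole-barley flour: 2160 g; pumpkin purée: 87 tbsp; raisins: 2035 g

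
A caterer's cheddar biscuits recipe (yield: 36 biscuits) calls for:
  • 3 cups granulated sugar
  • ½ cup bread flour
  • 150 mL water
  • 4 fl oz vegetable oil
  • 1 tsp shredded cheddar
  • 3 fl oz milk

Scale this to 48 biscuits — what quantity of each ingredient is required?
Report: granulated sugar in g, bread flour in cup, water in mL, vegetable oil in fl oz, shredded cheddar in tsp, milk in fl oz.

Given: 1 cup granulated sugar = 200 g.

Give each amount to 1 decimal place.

granulated sugar: 800.0 g; bread flour: 0.7 cup; water: 200.0 mL; vegetable oil: 5.3 fl oz; shredded cheddar: 1.3 tsp; milk: 4.0 fl oz

Scaling factor: 48/36 = 4/3.
granulated sugar: 3 cup × 4/3 × 200 g/cup = 800.0 g
bread flour: 0.5 cup × 4/3 ≈ 0.7 cup
water: 150 mL × 4/3 = 200.0 mL
vegetable oil: 4 fl oz × 4/3 ≈ 5.3 fl oz
shredded cheddar: 1 tsp × 4/3 ≈ 1.3 tsp
milk: 3 fl oz × 4/3 = 4.0 fl oz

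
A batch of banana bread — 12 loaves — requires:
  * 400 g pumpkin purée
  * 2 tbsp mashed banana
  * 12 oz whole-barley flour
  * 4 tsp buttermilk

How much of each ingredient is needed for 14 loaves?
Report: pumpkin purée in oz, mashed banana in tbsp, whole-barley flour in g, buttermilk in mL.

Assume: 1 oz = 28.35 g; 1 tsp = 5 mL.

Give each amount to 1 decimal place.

pumpkin purée: 16.5 oz; mashed banana: 2.3 tbsp; whole-barley flour: 396.9 g; buttermilk: 23.3 mL

Scaling factor: 14/12 = 7/6.
pumpkin purée: 400 g × 7/6 ÷ 28.35 g/oz ≈ 16.5 oz
mashed banana: 2 tbsp × 7/6 ≈ 2.3 tbsp
whole-barley flour: 12 oz × 7/6 × 28.35 g/oz = 396.9 g
buttermilk: 4 tsp × 7/6 × 5 mL/tsp ≈ 23.3 mL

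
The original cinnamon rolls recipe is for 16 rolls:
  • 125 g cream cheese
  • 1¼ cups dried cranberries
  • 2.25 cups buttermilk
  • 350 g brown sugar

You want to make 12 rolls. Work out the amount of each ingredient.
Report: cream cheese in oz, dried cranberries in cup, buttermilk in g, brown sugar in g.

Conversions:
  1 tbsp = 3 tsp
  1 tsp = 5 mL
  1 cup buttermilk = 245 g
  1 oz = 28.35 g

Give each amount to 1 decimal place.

Scaling factor: 12/16 = 3/4 = 0.75.
cream cheese: 125 g × 3/4 ÷ 28.35 g/oz ≈ 3.3 oz
dried cranberries: 1.25 cup × 3/4 ≈ 0.9 cup
buttermilk: 2.25 cup × 3/4 × 245 g/cup ≈ 413.4 g
brown sugar: 350 g × 3/4 = 262.5 g

cream cheese: 3.3 oz; dried cranberries: 0.9 cup; buttermilk: 413.4 g; brown sugar: 262.5 g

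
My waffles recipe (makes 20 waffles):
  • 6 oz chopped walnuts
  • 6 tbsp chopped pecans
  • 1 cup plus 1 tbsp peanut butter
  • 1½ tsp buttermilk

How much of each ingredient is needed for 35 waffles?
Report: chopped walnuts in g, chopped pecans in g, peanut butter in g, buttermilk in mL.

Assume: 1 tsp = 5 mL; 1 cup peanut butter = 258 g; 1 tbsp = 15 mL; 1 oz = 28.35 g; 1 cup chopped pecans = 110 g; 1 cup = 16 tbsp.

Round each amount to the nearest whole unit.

Scaling factor: 35/20 = 7/4 = 1.75.
chopped walnuts: 6 oz × 7/4 × 28.35 g/oz ≈ 298 g
chopped pecans: 6 tbsp × 7/4 ÷ 16 tbsp/cup × 110 g/cup ≈ 72 g
peanut butter: (1 cup + 1 tbsp = 1.0625 cup) × 7/4 × 258 g/cup ≈ 480 g
buttermilk: 1.5 tsp × 7/4 × 5 mL/tsp ≈ 13 mL

chopped walnuts: 298 g; chopped pecans: 72 g; peanut butter: 480 g; buttermilk: 13 mL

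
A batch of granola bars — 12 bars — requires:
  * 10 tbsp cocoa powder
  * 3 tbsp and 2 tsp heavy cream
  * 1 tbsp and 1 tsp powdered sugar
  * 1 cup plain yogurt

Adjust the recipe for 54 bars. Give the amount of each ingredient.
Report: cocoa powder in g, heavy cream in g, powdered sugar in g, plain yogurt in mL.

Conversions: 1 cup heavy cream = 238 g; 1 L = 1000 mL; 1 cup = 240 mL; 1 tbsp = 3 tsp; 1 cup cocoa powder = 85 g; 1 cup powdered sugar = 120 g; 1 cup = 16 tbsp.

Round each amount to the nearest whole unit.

cocoa powder: 239 g; heavy cream: 245 g; powdered sugar: 45 g; plain yogurt: 1080 mL

Scaling factor: 54/12 = 9/2 = 4.5.
cocoa powder: 10 tbsp × 9/2 ÷ 16 tbsp/cup × 85 g/cup ≈ 239 g
heavy cream: (3 tbsp + 2 tsp = 11/3 tbsp) × 9/2 ÷ 16 tbsp/cup × 238 g/cup ≈ 245 g
powdered sugar: (1 tbsp + 1 tsp = 4/3 tbsp) × 9/2 ÷ 16 tbsp/cup × 120 g/cup = 45 g
plain yogurt: 1 cup × 9/2 × 240 mL/cup = 1080 mL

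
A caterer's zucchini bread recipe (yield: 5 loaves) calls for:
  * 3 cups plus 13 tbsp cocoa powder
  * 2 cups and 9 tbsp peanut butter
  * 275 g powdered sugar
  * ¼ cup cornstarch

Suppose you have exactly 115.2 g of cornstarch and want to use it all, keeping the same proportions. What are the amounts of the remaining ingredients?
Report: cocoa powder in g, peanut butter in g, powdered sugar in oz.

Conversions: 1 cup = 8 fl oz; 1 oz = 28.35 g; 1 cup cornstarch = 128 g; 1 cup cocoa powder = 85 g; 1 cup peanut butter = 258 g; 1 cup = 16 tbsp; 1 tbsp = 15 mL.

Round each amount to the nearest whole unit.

cocoa powder: 1167 g; peanut butter: 2380 g; powdered sugar: 35 oz

The original recipe has 32 g of cornstarch, so the scaling factor is 115.2 ÷ 32 = 18/5 = 3.6.
cocoa powder: (3 cup + 13 tbsp = 3.8125 cup) × 18/5 × 85 g/cup ≈ 1167 g
peanut butter: (2 cup + 9 tbsp = 2.5625 cup) × 18/5 × 258 g/cup ≈ 2380 g
powdered sugar: 275 g × 18/5 ÷ 28.35 g/oz ≈ 35 oz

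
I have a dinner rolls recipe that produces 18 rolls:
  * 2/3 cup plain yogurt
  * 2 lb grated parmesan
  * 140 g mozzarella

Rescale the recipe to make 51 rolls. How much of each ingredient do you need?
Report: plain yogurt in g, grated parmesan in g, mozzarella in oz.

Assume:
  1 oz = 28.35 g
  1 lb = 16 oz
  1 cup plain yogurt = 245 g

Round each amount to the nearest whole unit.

plain yogurt: 463 g; grated parmesan: 2570 g; mozzarella: 14 oz

Scaling factor: 51/18 = 17/6.
plain yogurt: 2/3 cup × 17/6 × 245 g/cup ≈ 463 g
grated parmesan: 2 lb × 17/6 × 16 oz/lb × 28.35 g/oz ≈ 2570 g
mozzarella: 140 g × 17/6 ÷ 28.35 g/oz ≈ 14 oz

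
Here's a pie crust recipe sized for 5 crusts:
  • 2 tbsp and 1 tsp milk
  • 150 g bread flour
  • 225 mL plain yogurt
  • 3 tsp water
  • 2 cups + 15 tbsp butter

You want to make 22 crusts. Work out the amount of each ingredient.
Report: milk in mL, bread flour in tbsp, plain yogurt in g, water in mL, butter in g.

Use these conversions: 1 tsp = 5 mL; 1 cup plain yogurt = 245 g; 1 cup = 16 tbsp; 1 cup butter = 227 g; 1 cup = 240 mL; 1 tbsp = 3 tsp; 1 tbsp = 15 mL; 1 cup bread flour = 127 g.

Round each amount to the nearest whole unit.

Scaling factor: 22/5 = 4.4.
milk: (2 tbsp + 1 tsp = 7/3 tbsp) × 22/5 × 15 mL/tbsp = 154 mL
bread flour: 150 g × 22/5 ÷ 127 g/cup × 16 tbsp/cup ≈ 83 tbsp
plain yogurt: 225 mL × 22/5 ÷ 240 mL/cup × 245 g/cup ≈ 1011 g
water: 3 tsp × 22/5 × 5 mL/tsp = 66 mL
butter: (2 cup + 15 tbsp = 2.9375 cup) × 22/5 × 227 g/cup ≈ 2934 g

milk: 154 mL; bread flour: 83 tbsp; plain yogurt: 1011 g; water: 66 mL; butter: 2934 g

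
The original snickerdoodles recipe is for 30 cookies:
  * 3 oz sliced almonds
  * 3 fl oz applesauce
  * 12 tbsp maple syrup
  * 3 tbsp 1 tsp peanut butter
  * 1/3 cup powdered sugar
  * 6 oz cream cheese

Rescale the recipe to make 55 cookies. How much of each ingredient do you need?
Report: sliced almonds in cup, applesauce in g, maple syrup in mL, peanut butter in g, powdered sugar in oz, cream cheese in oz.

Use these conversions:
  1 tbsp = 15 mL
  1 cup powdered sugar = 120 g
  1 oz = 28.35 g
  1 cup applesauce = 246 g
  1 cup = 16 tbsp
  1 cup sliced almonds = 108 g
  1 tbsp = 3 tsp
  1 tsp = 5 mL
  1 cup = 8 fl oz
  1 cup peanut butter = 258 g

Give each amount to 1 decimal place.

Scaling factor: 55/30 = 11/6.
sliced almonds: 3 oz × 11/6 × 28.35 g/oz ÷ 108 g/cup ≈ 1.4 cup
applesauce: 3 fl oz × 11/6 ÷ 8 fl oz/cup × 246 g/cup ≈ 169.1 g
maple syrup: 12 tbsp × 11/6 × 15 mL/tbsp = 330.0 mL
peanut butter: (3 tbsp + 1 tsp = 10/3 tbsp) × 11/6 ÷ 16 tbsp/cup × 258 g/cup ≈ 98.5 g
powdered sugar: 1/3 cup × 11/6 × 120 g/cup ÷ 28.35 g/oz ≈ 2.6 oz
cream cheese: 6 oz × 11/6 = 11.0 oz

sliced almonds: 1.4 cup; applesauce: 169.1 g; maple syrup: 330.0 mL; peanut butter: 98.5 g; powdered sugar: 2.6 oz; cream cheese: 11.0 oz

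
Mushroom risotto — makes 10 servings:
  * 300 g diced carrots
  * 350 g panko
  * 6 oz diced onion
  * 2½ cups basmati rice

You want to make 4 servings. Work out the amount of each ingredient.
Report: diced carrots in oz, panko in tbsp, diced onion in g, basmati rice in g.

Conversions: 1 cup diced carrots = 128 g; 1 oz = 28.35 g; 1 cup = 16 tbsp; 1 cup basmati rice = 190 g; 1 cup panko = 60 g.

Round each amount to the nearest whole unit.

diced carrots: 4 oz; panko: 37 tbsp; diced onion: 68 g; basmati rice: 190 g

Scaling factor: 4/10 = 2/5 = 0.4.
diced carrots: 300 g × 2/5 ÷ 28.35 g/oz ≈ 4 oz
panko: 350 g × 2/5 ÷ 60 g/cup × 16 tbsp/cup ≈ 37 tbsp
diced onion: 6 oz × 2/5 × 28.35 g/oz ≈ 68 g
basmati rice: 2.5 cup × 2/5 × 190 g/cup = 190 g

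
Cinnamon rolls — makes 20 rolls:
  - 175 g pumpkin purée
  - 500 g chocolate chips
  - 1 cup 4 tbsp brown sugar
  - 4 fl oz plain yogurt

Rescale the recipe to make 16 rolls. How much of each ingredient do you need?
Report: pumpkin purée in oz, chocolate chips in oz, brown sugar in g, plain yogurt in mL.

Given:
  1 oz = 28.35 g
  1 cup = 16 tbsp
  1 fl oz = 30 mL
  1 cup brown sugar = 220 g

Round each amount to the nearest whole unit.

Scaling factor: 16/20 = 4/5 = 0.8.
pumpkin purée: 175 g × 4/5 ÷ 28.35 g/oz ≈ 5 oz
chocolate chips: 500 g × 4/5 ÷ 28.35 g/oz ≈ 14 oz
brown sugar: (1 cup + 4 tbsp = 1.25 cup) × 4/5 × 220 g/cup = 220 g
plain yogurt: 4 fl oz × 4/5 × 30 mL/fl oz = 96 mL

pumpkin purée: 5 oz; chocolate chips: 14 oz; brown sugar: 220 g; plain yogurt: 96 mL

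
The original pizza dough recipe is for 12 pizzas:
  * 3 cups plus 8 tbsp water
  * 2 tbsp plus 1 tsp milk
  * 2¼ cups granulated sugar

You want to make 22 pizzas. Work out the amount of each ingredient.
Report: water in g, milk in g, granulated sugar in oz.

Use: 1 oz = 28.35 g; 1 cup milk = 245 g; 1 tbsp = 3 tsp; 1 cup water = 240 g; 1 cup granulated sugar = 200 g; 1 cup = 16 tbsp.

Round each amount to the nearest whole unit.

Scaling factor: 22/12 = 11/6.
water: (3 cup + 8 tbsp = 3.5 cup) × 11/6 × 240 g/cup = 1540 g
milk: (2 tbsp + 1 tsp = 7/3 tbsp) × 11/6 ÷ 16 tbsp/cup × 245 g/cup ≈ 66 g
granulated sugar: 2.25 cup × 11/6 × 200 g/cup ÷ 28.35 g/oz ≈ 29 oz

water: 1540 g; milk: 66 g; granulated sugar: 29 oz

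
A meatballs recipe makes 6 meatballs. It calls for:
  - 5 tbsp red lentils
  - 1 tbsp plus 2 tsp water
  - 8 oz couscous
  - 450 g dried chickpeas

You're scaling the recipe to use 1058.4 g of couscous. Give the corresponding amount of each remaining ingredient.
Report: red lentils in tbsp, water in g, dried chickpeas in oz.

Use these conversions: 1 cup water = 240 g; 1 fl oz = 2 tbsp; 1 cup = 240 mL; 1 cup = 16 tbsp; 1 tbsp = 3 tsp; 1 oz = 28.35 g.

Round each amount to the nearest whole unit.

red lentils: 23 tbsp; water: 117 g; dried chickpeas: 74 oz

The original recipe has 226.8 g of couscous, so the scaling factor is 1058.4 ÷ 226.8 = 14/3.
red lentils: 5 tbsp × 14/3 ≈ 23 tbsp
water: (1 tbsp + 2 tsp = 5/3 tbsp) × 14/3 ÷ 16 tbsp/cup × 240 g/cup ≈ 117 g
dried chickpeas: 450 g × 14/3 ÷ 28.35 g/oz ≈ 74 oz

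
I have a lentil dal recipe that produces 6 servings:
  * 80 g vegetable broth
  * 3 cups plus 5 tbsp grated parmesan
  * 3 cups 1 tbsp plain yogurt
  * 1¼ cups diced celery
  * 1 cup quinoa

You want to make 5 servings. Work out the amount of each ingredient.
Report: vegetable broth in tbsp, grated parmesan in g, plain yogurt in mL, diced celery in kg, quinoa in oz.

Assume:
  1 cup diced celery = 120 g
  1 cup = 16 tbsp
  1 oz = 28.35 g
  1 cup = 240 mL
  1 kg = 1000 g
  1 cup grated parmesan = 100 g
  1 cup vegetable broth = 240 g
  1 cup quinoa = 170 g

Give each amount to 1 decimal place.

Scaling factor: 5/6.
vegetable broth: 80 g × 5/6 ÷ 240 g/cup × 16 tbsp/cup ≈ 4.4 tbsp
grated parmesan: (3 cup + 5 tbsp = 3.3125 cup) × 5/6 × 100 g/cup ≈ 276.0 g
plain yogurt: (3 cup + 1 tbsp = 3.0625 cup) × 5/6 × 240 mL/cup = 612.5 mL
diced celery: 1.25 cup × 5/6 × 120 g/cup ÷ 1000 g/kg ≈ 0.1 kg
quinoa: 1 cup × 5/6 × 170 g/cup ÷ 28.35 g/oz ≈ 5.0 oz

vegetable broth: 4.4 tbsp; grated parmesan: 276.0 g; plain yogurt: 612.5 mL; diced celery: 0.1 kg; quinoa: 5.0 oz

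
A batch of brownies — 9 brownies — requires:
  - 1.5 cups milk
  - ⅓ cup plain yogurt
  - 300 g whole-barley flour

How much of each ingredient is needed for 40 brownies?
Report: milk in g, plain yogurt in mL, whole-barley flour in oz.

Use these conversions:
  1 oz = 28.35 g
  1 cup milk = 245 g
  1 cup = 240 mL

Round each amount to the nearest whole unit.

Scaling factor: 40/9.
milk: 1.5 cup × 40/9 × 245 g/cup ≈ 1633 g
plain yogurt: 1/3 cup × 40/9 × 240 mL/cup ≈ 356 mL
whole-barley flour: 300 g × 40/9 ÷ 28.35 g/oz ≈ 47 oz

milk: 1633 g; plain yogurt: 356 mL; whole-barley flour: 47 oz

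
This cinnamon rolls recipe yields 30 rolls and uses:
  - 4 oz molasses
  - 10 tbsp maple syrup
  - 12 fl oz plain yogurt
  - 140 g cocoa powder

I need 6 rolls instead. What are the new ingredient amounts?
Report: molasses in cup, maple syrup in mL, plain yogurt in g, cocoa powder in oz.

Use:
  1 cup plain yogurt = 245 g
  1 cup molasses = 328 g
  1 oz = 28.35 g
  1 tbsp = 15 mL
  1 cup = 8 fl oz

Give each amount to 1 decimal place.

molasses: 0.1 cup; maple syrup: 30.0 mL; plain yogurt: 73.5 g; cocoa powder: 1.0 oz

Scaling factor: 6/30 = 1/5 = 0.2.
molasses: 4 oz × 1/5 × 28.35 g/oz ÷ 328 g/cup ≈ 0.1 cup
maple syrup: 10 tbsp × 1/5 × 15 mL/tbsp = 30.0 mL
plain yogurt: 12 fl oz × 1/5 ÷ 8 fl oz/cup × 245 g/cup = 73.5 g
cocoa powder: 140 g × 1/5 ÷ 28.35 g/oz ≈ 1.0 oz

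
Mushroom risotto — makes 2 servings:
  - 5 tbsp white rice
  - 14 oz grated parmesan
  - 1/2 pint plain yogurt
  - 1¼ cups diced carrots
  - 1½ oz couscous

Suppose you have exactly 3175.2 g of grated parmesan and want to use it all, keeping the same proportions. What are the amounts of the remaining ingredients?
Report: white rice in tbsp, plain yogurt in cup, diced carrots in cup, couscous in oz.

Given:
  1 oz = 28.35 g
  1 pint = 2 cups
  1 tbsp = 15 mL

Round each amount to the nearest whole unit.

The original recipe has 396.9 g of grated parmesan, so the scaling factor is 3175.2 ÷ 396.9 = 8.
white rice: 5 tbsp × 8 = 40 tbsp
plain yogurt: 0.5 pint × 8 × 2 cup/pint = 8 cup
diced carrots: 1.25 cup × 8 = 10 cup
couscous: 1.5 oz × 8 = 12 oz

white rice: 40 tbsp; plain yogurt: 8 cup; diced carrots: 10 cup; couscous: 12 oz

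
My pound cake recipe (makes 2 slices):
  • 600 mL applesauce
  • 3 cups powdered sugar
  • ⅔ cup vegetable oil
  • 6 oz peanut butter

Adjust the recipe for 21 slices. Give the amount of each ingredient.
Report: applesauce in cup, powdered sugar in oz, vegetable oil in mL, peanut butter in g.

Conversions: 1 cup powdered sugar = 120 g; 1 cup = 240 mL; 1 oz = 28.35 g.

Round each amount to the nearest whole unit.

Scaling factor: 21/2 = 10.5.
applesauce: 600 mL × 21/2 ÷ 240 mL/cup ≈ 26 cup
powdered sugar: 3 cup × 21/2 × 120 g/cup ÷ 28.35 g/oz ≈ 133 oz
vegetable oil: 2/3 cup × 21/2 × 240 mL/cup = 1680 mL
peanut butter: 6 oz × 21/2 × 28.35 g/oz ≈ 1786 g

applesauce: 26 cup; powdered sugar: 133 oz; vegetable oil: 1680 mL; peanut butter: 1786 g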